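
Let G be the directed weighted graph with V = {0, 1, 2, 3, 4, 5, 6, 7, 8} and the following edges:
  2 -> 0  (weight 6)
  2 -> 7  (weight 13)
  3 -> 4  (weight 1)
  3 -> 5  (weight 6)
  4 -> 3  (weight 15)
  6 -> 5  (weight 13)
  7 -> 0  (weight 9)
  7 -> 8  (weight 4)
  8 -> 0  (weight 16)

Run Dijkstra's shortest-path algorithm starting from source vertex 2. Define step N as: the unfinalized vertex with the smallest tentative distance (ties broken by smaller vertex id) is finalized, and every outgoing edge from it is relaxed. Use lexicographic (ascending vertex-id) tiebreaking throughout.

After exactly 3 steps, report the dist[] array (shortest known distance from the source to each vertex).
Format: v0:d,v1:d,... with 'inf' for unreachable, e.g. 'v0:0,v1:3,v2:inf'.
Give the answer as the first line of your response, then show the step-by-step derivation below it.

v0:6,v1:inf,v2:0,v3:inf,v4:inf,v5:inf,v6:inf,v7:13,v8:17

step 1: dist = v0:6,v1:inf,v2:0,v3:inf,v4:inf,v5:inf,v6:inf,v7:13,v8:inf
step 2: dist = v0:6,v1:inf,v2:0,v3:inf,v4:inf,v5:inf,v6:inf,v7:13,v8:inf
step 3: dist = v0:6,v1:inf,v2:0,v3:inf,v4:inf,v5:inf,v6:inf,v7:13,v8:17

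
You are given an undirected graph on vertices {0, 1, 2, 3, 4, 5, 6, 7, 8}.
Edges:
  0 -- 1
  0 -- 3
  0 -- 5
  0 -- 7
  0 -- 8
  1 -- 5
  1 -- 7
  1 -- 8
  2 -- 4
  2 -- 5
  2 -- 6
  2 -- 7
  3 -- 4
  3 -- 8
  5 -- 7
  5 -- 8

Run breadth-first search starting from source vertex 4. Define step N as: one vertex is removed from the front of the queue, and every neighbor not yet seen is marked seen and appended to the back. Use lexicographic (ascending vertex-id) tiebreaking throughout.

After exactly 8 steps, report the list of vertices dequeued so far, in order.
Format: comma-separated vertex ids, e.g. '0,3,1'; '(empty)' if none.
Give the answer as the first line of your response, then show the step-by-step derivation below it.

4,2,3,5,6,7,0,8

step 1: dequeue 4; queue=[2,3]; order=4
step 2: dequeue 2; queue=[3,5,6,7]; order=4,2
step 3: dequeue 3; queue=[5,6,7,0,8]; order=4,2,3
step 4: dequeue 5; queue=[6,7,0,8,1]; order=4,2,3,5
step 5: dequeue 6; queue=[7,0,8,1]; order=4,2,3,5,6
step 6: dequeue 7; queue=[0,8,1]; order=4,2,3,5,6,7
step 7: dequeue 0; queue=[8,1]; order=4,2,3,5,6,7,0
step 8: dequeue 8; queue=[1]; order=4,2,3,5,6,7,0,8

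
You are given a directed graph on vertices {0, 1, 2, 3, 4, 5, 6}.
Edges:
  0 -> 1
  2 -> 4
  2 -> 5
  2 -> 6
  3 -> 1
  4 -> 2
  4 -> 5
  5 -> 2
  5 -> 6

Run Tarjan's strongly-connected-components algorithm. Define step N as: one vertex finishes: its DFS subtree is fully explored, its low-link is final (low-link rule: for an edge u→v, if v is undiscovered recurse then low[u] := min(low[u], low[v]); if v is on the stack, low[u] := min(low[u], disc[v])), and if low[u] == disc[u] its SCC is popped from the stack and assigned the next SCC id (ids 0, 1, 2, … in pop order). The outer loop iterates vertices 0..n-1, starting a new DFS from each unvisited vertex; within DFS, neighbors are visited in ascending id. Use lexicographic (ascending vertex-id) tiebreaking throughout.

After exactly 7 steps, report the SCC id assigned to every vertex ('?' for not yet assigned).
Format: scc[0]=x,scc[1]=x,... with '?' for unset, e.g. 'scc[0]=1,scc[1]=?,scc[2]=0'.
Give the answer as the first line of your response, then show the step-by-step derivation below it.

scc[0]=1,scc[1]=0,scc[2]=3,scc[3]=4,scc[4]=3,scc[5]=3,scc[6]=2

step 1: low=(low[0]=0,low[1]=1,low[2]=?,low[3]=?,low[4]=?,low[5]=?,low[6]=?); scc=(scc[0]=?,scc[1]=0,scc[2]=?,scc[3]=?,scc[4]=?,scc[5]=?,scc[6]=?)
step 2: low=(low[0]=0,low[1]=1,low[2]=?,low[3]=?,low[4]=?,low[5]=?,low[6]=?); scc=(scc[0]=1,scc[1]=0,scc[2]=?,scc[3]=?,scc[4]=?,scc[5]=?,scc[6]=?)
step 3: low=(low[0]=0,low[1]=1,low[2]=2,low[3]=?,low[4]=2,low[5]=2,low[6]=5); scc=(scc[0]=1,scc[1]=0,scc[2]=?,scc[3]=?,scc[4]=?,scc[5]=?,scc[6]=2)
step 4: low=(low[0]=0,low[1]=1,low[2]=2,low[3]=?,low[4]=2,low[5]=2,low[6]=5); scc=(scc[0]=1,scc[1]=0,scc[2]=?,scc[3]=?,scc[4]=?,scc[5]=?,scc[6]=2)
step 5: low=(low[0]=0,low[1]=1,low[2]=2,low[3]=?,low[4]=2,low[5]=2,low[6]=5); scc=(scc[0]=1,scc[1]=0,scc[2]=?,scc[3]=?,scc[4]=?,scc[5]=?,scc[6]=2)
step 6: low=(low[0]=0,low[1]=1,low[2]=2,low[3]=?,low[4]=2,low[5]=2,low[6]=5); scc=(scc[0]=1,scc[1]=0,scc[2]=3,scc[3]=?,scc[4]=3,scc[5]=3,scc[6]=2)
step 7: low=(low[0]=0,low[1]=1,low[2]=2,low[3]=6,low[4]=2,low[5]=2,low[6]=5); scc=(scc[0]=1,scc[1]=0,scc[2]=3,scc[3]=4,scc[4]=3,scc[5]=3,scc[6]=2)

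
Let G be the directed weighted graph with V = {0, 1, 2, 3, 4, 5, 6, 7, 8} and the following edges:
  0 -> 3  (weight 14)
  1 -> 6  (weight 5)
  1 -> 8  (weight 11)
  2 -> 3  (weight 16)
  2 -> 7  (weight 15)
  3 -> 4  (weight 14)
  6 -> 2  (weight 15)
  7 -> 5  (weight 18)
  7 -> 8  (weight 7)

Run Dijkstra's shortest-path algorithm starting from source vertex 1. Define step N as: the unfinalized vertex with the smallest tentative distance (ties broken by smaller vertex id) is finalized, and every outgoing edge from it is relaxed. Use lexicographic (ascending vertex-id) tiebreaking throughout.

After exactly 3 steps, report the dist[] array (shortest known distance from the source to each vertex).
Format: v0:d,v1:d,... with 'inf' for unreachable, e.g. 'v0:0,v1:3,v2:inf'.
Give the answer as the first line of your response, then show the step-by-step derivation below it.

v0:inf,v1:0,v2:20,v3:inf,v4:inf,v5:inf,v6:5,v7:inf,v8:11

step 1: dist = v0:inf,v1:0,v2:inf,v3:inf,v4:inf,v5:inf,v6:5,v7:inf,v8:11
step 2: dist = v0:inf,v1:0,v2:20,v3:inf,v4:inf,v5:inf,v6:5,v7:inf,v8:11
step 3: dist = v0:inf,v1:0,v2:20,v3:inf,v4:inf,v5:inf,v6:5,v7:inf,v8:11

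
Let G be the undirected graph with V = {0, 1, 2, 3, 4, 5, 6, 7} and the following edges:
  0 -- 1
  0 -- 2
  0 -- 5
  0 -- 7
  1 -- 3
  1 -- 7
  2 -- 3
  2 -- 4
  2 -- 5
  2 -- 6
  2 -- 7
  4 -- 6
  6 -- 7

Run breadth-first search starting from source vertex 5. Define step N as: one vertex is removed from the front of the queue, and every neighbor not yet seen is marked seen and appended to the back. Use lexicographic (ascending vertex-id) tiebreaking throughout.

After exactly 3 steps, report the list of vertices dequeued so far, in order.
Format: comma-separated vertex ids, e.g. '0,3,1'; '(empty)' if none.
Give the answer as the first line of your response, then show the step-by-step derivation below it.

5,0,2

step 1: dequeue 5; queue=[0,2]; order=5
step 2: dequeue 0; queue=[2,1,7]; order=5,0
step 3: dequeue 2; queue=[1,7,3,4,6]; order=5,0,2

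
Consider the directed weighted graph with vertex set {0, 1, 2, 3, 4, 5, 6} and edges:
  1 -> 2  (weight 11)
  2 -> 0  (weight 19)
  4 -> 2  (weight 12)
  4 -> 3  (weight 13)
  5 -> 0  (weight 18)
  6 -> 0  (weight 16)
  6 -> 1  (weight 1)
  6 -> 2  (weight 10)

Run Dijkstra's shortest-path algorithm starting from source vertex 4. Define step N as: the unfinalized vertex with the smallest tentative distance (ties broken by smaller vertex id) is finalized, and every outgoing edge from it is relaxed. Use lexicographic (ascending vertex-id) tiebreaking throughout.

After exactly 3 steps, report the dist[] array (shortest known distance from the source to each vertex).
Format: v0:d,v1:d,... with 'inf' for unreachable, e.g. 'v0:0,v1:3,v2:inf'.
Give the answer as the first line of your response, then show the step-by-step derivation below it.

v0:31,v1:inf,v2:12,v3:13,v4:0,v5:inf,v6:inf

step 1: dist = v0:inf,v1:inf,v2:12,v3:13,v4:0,v5:inf,v6:inf
step 2: dist = v0:31,v1:inf,v2:12,v3:13,v4:0,v5:inf,v6:inf
step 3: dist = v0:31,v1:inf,v2:12,v3:13,v4:0,v5:inf,v6:inf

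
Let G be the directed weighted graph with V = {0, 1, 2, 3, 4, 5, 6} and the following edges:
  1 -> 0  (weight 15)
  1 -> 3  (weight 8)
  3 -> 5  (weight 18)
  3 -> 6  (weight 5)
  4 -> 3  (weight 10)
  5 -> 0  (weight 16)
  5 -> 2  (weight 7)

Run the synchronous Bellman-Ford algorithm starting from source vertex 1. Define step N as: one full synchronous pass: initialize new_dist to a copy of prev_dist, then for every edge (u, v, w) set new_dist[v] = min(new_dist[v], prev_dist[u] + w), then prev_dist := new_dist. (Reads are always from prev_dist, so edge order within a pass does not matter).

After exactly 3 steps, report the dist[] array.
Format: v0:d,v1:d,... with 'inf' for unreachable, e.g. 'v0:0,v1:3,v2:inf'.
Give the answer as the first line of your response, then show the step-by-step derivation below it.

v0:15,v1:0,v2:33,v3:8,v4:inf,v5:26,v6:13

step 1: dist = v0:15,v1:0,v2:inf,v3:8,v4:inf,v5:inf,v6:inf
step 2: dist = v0:15,v1:0,v2:inf,v3:8,v4:inf,v5:26,v6:13
step 3: dist = v0:15,v1:0,v2:33,v3:8,v4:inf,v5:26,v6:13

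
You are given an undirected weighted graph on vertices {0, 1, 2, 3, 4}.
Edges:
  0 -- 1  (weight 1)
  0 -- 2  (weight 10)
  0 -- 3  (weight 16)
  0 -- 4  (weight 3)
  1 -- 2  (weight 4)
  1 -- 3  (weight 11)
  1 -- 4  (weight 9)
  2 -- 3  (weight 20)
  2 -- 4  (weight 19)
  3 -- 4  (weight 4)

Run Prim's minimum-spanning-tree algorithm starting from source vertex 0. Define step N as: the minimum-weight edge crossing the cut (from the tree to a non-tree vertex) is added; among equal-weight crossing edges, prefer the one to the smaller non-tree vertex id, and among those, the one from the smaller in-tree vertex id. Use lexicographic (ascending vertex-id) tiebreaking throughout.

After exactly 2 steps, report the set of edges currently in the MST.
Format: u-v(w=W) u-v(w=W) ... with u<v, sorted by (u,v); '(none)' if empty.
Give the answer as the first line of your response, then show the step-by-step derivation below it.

0-1(w=1) 0-4(w=3)

step 1: add edge 0-1 (w=1); MST = {0-1(w=1)}
step 2: add edge 0-4 (w=3); MST = {0-1(w=1) 0-4(w=3)}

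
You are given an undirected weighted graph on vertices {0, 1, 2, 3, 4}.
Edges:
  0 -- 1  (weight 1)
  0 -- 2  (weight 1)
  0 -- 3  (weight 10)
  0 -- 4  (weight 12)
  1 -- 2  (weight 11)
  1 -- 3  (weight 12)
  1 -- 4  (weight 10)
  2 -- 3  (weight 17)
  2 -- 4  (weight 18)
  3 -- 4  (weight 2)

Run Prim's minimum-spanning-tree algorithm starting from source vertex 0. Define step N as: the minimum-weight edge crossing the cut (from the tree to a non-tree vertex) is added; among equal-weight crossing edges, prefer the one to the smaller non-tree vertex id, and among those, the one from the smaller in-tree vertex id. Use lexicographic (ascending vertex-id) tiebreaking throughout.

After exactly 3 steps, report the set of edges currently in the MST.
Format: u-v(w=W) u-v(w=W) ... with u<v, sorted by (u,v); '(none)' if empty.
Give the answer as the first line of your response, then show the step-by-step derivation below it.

0-1(w=1) 0-2(w=1) 0-3(w=10)

step 1: add edge 0-1 (w=1); MST = {0-1(w=1)}
step 2: add edge 0-2 (w=1); MST = {0-1(w=1) 0-2(w=1)}
step 3: add edge 0-3 (w=10); MST = {0-1(w=1) 0-2(w=1) 0-3(w=10)}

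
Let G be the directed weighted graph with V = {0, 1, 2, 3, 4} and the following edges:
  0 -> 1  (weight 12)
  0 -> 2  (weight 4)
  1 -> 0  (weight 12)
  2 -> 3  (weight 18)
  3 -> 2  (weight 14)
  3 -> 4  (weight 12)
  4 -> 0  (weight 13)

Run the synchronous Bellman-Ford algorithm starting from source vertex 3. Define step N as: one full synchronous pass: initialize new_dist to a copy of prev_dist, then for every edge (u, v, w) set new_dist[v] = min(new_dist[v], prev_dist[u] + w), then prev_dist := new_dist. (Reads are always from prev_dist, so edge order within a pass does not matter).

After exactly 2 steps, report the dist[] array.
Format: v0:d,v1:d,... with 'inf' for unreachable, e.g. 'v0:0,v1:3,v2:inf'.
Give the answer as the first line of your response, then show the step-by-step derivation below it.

v0:25,v1:inf,v2:14,v3:0,v4:12

step 1: dist = v0:inf,v1:inf,v2:14,v3:0,v4:12
step 2: dist = v0:25,v1:inf,v2:14,v3:0,v4:12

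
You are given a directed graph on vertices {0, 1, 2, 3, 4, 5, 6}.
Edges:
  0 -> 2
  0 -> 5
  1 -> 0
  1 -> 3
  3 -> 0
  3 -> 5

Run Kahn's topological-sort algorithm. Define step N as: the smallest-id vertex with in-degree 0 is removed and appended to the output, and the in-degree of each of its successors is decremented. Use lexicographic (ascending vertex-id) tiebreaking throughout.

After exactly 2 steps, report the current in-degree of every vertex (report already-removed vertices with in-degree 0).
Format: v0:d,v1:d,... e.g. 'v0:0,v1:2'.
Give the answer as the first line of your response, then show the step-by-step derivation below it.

v0:0,v1:0,v2:1,v3:0,v4:0,v5:1,v6:0

step 1: output 1; order=[1]; indeg=(1,0,1,0,0,2,0)
step 2: output 3; order=[1,3]; indeg=(0,0,1,0,0,1,0)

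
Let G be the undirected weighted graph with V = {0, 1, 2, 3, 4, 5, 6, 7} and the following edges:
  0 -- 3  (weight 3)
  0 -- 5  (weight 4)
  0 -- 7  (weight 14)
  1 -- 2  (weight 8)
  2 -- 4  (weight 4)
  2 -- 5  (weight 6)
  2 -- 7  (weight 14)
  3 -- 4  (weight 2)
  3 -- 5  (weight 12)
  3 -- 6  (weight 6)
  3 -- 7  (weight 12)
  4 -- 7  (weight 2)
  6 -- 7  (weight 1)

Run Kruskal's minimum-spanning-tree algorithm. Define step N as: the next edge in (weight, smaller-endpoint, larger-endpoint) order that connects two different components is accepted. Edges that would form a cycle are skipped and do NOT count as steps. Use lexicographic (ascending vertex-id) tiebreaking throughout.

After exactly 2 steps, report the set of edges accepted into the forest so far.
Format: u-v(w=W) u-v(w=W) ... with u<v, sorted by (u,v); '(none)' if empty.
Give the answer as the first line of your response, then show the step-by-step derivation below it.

3-4(w=2) 6-7(w=1)

step 1: add edge 6-7 (w=1); MST = {6-7(w=1)}
step 2: add edge 3-4 (w=2); MST = {3-4(w=2) 6-7(w=1)}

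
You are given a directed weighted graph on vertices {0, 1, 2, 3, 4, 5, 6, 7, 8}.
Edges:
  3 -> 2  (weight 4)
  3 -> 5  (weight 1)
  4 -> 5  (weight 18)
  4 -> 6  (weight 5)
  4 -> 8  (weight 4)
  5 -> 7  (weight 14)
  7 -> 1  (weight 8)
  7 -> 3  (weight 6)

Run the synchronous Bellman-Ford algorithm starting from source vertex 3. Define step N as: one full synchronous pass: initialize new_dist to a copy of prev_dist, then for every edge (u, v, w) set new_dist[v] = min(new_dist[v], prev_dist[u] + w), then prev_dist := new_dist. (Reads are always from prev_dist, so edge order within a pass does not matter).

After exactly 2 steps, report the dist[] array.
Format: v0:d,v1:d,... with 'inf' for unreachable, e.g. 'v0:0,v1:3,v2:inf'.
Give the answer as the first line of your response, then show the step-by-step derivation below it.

v0:inf,v1:inf,v2:4,v3:0,v4:inf,v5:1,v6:inf,v7:15,v8:inf

step 1: dist = v0:inf,v1:inf,v2:4,v3:0,v4:inf,v5:1,v6:inf,v7:inf,v8:inf
step 2: dist = v0:inf,v1:inf,v2:4,v3:0,v4:inf,v5:1,v6:inf,v7:15,v8:inf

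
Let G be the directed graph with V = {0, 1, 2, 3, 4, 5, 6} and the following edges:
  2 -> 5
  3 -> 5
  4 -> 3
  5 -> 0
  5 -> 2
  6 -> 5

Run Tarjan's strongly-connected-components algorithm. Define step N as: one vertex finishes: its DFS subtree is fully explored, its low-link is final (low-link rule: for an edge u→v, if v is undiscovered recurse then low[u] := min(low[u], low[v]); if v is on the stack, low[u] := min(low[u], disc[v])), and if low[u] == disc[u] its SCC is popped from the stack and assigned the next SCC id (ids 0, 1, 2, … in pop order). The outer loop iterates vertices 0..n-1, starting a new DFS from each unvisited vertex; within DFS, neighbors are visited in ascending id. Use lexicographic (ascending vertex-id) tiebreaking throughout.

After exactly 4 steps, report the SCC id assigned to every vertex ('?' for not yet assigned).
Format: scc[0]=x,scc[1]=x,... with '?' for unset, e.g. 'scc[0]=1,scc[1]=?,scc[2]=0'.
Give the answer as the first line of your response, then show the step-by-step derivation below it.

scc[0]=0,scc[1]=1,scc[2]=2,scc[3]=?,scc[4]=?,scc[5]=2,scc[6]=?

step 1: low=(low[0]=0,low[1]=?,low[2]=?,low[3]=?,low[4]=?,low[5]=?,low[6]=?); scc=(scc[0]=0,scc[1]=?,scc[2]=?,scc[3]=?,scc[4]=?,scc[5]=?,scc[6]=?)
step 2: low=(low[0]=0,low[1]=1,low[2]=?,low[3]=?,low[4]=?,low[5]=?,low[6]=?); scc=(scc[0]=0,scc[1]=1,scc[2]=?,scc[3]=?,scc[4]=?,scc[5]=?,scc[6]=?)
step 3: low=(low[0]=0,low[1]=1,low[2]=2,low[3]=?,low[4]=?,low[5]=2,low[6]=?); scc=(scc[0]=0,scc[1]=1,scc[2]=?,scc[3]=?,scc[4]=?,scc[5]=?,scc[6]=?)
step 4: low=(low[0]=0,low[1]=1,low[2]=2,low[3]=?,low[4]=?,low[5]=2,low[6]=?); scc=(scc[0]=0,scc[1]=1,scc[2]=2,scc[3]=?,scc[4]=?,scc[5]=2,scc[6]=?)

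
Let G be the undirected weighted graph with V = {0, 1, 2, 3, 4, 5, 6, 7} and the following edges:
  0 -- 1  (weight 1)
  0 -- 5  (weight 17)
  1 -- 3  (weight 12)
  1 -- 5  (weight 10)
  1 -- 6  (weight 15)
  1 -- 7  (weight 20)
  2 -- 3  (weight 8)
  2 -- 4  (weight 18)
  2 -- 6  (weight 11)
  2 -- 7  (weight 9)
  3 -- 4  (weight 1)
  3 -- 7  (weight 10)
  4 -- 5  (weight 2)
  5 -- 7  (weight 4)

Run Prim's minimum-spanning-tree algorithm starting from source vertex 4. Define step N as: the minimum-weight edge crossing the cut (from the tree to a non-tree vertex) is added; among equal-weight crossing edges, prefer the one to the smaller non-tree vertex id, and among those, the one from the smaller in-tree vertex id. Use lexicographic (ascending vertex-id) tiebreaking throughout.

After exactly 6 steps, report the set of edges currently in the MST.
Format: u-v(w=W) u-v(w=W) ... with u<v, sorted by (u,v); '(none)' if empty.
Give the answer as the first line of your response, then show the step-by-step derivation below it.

0-1(w=1) 1-5(w=10) 2-3(w=8) 3-4(w=1) 4-5(w=2) 5-7(w=4)

step 1: add edge 3-4 (w=1); MST = {3-4(w=1)}
step 2: add edge 4-5 (w=2); MST = {3-4(w=1) 4-5(w=2)}
step 3: add edge 5-7 (w=4); MST = {3-4(w=1) 4-5(w=2) 5-7(w=4)}
step 4: add edge 2-3 (w=8); MST = {2-3(w=8) 3-4(w=1) 4-5(w=2) 5-7(w=4)}
step 5: add edge 1-5 (w=10); MST = {1-5(w=10) 2-3(w=8) 3-4(w=1) 4-5(w=2) 5-7(w=4)}
step 6: add edge 0-1 (w=1); MST = {0-1(w=1) 1-5(w=10) 2-3(w=8) 3-4(w=1) 4-5(w=2) 5-7(w=4)}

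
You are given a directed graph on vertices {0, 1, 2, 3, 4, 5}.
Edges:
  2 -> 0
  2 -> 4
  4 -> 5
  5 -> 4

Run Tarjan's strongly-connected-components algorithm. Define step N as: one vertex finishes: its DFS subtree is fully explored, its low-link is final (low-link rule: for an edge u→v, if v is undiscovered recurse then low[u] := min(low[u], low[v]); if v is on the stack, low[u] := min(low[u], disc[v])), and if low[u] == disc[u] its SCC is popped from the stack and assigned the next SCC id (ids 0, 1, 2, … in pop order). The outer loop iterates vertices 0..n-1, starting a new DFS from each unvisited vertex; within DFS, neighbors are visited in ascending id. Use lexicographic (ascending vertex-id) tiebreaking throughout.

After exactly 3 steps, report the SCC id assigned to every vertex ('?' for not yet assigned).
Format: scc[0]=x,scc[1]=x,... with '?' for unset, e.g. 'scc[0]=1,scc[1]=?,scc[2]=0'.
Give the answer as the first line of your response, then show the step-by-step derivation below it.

scc[0]=0,scc[1]=1,scc[2]=?,scc[3]=?,scc[4]=?,scc[5]=?

step 1: low=(low[0]=0,low[1]=?,low[2]=?,low[3]=?,low[4]=?,low[5]=?); scc=(scc[0]=0,scc[1]=?,scc[2]=?,scc[3]=?,scc[4]=?,scc[5]=?)
step 2: low=(low[0]=0,low[1]=1,low[2]=?,low[3]=?,low[4]=?,low[5]=?); scc=(scc[0]=0,scc[1]=1,scc[2]=?,scc[3]=?,scc[4]=?,scc[5]=?)
step 3: low=(low[0]=0,low[1]=1,low[2]=2,low[3]=?,low[4]=3,low[5]=3); scc=(scc[0]=0,scc[1]=1,scc[2]=?,scc[3]=?,scc[4]=?,scc[5]=?)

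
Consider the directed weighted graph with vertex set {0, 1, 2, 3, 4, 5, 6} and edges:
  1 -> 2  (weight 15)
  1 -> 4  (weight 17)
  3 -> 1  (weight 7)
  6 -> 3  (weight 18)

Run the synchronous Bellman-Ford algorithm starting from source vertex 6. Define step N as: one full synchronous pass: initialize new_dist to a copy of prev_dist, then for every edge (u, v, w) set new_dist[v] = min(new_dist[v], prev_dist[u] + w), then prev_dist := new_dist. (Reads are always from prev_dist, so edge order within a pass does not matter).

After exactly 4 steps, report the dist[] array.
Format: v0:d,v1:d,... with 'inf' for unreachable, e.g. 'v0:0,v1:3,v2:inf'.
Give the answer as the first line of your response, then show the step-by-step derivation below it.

v0:inf,v1:25,v2:40,v3:18,v4:42,v5:inf,v6:0

step 1: dist = v0:inf,v1:inf,v2:inf,v3:18,v4:inf,v5:inf,v6:0
step 2: dist = v0:inf,v1:25,v2:inf,v3:18,v4:inf,v5:inf,v6:0
step 3: dist = v0:inf,v1:25,v2:40,v3:18,v4:42,v5:inf,v6:0
step 4: dist = v0:inf,v1:25,v2:40,v3:18,v4:42,v5:inf,v6:0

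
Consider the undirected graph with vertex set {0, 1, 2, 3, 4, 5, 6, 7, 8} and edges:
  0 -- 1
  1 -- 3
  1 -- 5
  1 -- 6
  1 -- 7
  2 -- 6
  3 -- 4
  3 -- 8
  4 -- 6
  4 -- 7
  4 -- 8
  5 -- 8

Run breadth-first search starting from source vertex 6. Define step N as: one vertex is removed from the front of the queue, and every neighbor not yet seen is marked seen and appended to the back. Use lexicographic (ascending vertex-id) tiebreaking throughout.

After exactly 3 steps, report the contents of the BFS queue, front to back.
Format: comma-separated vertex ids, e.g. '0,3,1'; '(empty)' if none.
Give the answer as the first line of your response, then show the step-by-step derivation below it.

4,0,3,5,7

step 1: dequeue 6; queue=[1,2,4]; order=6
step 2: dequeue 1; queue=[2,4,0,3,5,7]; order=6,1
step 3: dequeue 2; queue=[4,0,3,5,7]; order=6,1,2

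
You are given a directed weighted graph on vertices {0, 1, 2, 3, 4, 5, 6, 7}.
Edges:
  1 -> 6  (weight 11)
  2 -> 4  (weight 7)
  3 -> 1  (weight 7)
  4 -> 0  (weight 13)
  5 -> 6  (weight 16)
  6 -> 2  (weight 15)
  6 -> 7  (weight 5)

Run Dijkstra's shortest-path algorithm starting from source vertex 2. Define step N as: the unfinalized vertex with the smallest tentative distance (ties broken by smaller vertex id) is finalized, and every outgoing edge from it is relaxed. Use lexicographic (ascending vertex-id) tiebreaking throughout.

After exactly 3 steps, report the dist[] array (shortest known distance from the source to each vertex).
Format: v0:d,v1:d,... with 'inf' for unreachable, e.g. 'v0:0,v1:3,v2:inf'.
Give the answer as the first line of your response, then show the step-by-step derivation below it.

v0:20,v1:inf,v2:0,v3:inf,v4:7,v5:inf,v6:inf,v7:inf

step 1: dist = v0:inf,v1:inf,v2:0,v3:inf,v4:7,v5:inf,v6:inf,v7:inf
step 2: dist = v0:20,v1:inf,v2:0,v3:inf,v4:7,v5:inf,v6:inf,v7:inf
step 3: dist = v0:20,v1:inf,v2:0,v3:inf,v4:7,v5:inf,v6:inf,v7:inf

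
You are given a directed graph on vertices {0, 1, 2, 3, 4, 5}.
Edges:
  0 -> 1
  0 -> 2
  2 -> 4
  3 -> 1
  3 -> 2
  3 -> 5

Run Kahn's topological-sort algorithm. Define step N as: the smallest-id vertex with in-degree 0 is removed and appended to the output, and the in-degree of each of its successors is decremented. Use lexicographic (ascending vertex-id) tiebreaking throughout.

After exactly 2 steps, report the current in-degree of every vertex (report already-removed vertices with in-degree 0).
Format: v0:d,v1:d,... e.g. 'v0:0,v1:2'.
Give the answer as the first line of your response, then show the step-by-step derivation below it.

v0:0,v1:0,v2:0,v3:0,v4:1,v5:0

step 1: output 0; order=[0]; indeg=(0,1,1,0,1,1)
step 2: output 3; order=[0,3]; indeg=(0,0,0,0,1,0)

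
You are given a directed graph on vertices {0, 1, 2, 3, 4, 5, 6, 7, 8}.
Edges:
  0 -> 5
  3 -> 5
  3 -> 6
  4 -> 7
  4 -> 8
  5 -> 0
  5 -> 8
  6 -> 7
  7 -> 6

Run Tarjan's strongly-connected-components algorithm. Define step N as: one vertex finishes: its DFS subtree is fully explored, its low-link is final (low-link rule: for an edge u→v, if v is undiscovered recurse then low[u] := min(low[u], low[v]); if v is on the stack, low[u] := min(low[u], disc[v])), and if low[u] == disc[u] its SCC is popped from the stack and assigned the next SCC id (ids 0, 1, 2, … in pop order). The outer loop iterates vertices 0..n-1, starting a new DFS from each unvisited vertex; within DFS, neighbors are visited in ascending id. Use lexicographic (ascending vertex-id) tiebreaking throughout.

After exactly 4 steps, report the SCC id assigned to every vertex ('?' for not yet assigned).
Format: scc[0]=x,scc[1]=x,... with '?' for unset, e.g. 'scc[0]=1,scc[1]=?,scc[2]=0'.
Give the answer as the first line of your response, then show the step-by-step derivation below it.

scc[0]=1,scc[1]=2,scc[2]=?,scc[3]=?,scc[4]=?,scc[5]=1,scc[6]=?,scc[7]=?,scc[8]=0

step 1: low=(low[0]=0,low[1]=?,low[2]=?,low[3]=?,low[4]=?,low[5]=0,low[6]=?,low[7]=?,low[8]=2); scc=(scc[0]=?,scc[1]=?,scc[2]=?,scc[3]=?,scc[4]=?,scc[5]=?,scc[6]=?,scc[7]=?,scc[8]=0)
step 2: low=(low[0]=0,low[1]=?,low[2]=?,low[3]=?,low[4]=?,low[5]=0,low[6]=?,low[7]=?,low[8]=2); scc=(scc[0]=?,scc[1]=?,scc[2]=?,scc[3]=?,scc[4]=?,scc[5]=?,scc[6]=?,scc[7]=?,scc[8]=0)
step 3: low=(low[0]=0,low[1]=?,low[2]=?,low[3]=?,low[4]=?,low[5]=0,low[6]=?,low[7]=?,low[8]=2); scc=(scc[0]=1,scc[1]=?,scc[2]=?,scc[3]=?,scc[4]=?,scc[5]=1,scc[6]=?,scc[7]=?,scc[8]=0)
step 4: low=(low[0]=0,low[1]=3,low[2]=?,low[3]=?,low[4]=?,low[5]=0,low[6]=?,low[7]=?,low[8]=2); scc=(scc[0]=1,scc[1]=2,scc[2]=?,scc[3]=?,scc[4]=?,scc[5]=1,scc[6]=?,scc[7]=?,scc[8]=0)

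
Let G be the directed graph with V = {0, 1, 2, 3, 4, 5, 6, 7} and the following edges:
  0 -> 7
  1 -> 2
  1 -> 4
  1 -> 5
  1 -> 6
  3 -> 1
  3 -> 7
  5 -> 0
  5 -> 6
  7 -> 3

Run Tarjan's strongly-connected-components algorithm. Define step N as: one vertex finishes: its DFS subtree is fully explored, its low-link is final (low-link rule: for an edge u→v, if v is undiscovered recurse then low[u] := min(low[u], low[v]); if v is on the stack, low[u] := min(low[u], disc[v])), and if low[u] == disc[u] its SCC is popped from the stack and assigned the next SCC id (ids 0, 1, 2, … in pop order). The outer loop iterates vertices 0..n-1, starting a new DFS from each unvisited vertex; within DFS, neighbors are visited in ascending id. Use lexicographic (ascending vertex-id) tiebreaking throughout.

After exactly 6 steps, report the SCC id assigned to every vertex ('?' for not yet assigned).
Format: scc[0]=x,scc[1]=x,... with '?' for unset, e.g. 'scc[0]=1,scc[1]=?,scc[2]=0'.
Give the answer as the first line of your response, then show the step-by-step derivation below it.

scc[0]=?,scc[1]=?,scc[2]=0,scc[3]=?,scc[4]=1,scc[5]=?,scc[6]=2,scc[7]=?

step 1: low=(low[0]=0,low[1]=3,low[2]=4,low[3]=2,low[4]=?,low[5]=?,low[6]=?,low[7]=1); scc=(scc[0]=?,scc[1]=?,scc[2]=0,scc[3]=?,scc[4]=?,scc[5]=?,scc[6]=?,scc[7]=?)
step 2: low=(low[0]=0,low[1]=3,low[2]=4,low[3]=2,low[4]=5,low[5]=?,low[6]=?,low[7]=1); scc=(scc[0]=?,scc[1]=?,scc[2]=0,scc[3]=?,scc[4]=1,scc[5]=?,scc[6]=?,scc[7]=?)
step 3: low=(low[0]=0,low[1]=3,low[2]=4,low[3]=2,low[4]=5,low[5]=0,low[6]=7,low[7]=1); scc=(scc[0]=?,scc[1]=?,scc[2]=0,scc[3]=?,scc[4]=1,scc[5]=?,scc[6]=2,scc[7]=?)
step 4: low=(low[0]=0,low[1]=3,low[2]=4,low[3]=2,low[4]=5,low[5]=0,low[6]=7,low[7]=1); scc=(scc[0]=?,scc[1]=?,scc[2]=0,scc[3]=?,scc[4]=1,scc[5]=?,scc[6]=2,scc[7]=?)
step 5: low=(low[0]=0,low[1]=0,low[2]=4,low[3]=2,low[4]=5,low[5]=0,low[6]=7,low[7]=1); scc=(scc[0]=?,scc[1]=?,scc[2]=0,scc[3]=?,scc[4]=1,scc[5]=?,scc[6]=2,scc[7]=?)
step 6: low=(low[0]=0,low[1]=0,low[2]=4,low[3]=0,low[4]=5,low[5]=0,low[6]=7,low[7]=1); scc=(scc[0]=?,scc[1]=?,scc[2]=0,scc[3]=?,scc[4]=1,scc[5]=?,scc[6]=2,scc[7]=?)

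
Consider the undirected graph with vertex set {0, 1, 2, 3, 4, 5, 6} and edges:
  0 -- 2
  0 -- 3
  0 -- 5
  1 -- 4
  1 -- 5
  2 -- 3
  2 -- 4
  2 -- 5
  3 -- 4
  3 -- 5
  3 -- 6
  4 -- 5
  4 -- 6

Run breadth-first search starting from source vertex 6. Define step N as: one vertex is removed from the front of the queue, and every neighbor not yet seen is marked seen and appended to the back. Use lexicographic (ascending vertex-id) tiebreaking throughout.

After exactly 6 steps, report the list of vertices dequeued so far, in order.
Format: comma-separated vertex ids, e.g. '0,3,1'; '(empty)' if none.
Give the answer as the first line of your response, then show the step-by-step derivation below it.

6,3,4,0,2,5

step 1: dequeue 6; queue=[3,4]; order=6
step 2: dequeue 3; queue=[4,0,2,5]; order=6,3
step 3: dequeue 4; queue=[0,2,5,1]; order=6,3,4
step 4: dequeue 0; queue=[2,5,1]; order=6,3,4,0
step 5: dequeue 2; queue=[5,1]; order=6,3,4,0,2
step 6: dequeue 5; queue=[1]; order=6,3,4,0,2,5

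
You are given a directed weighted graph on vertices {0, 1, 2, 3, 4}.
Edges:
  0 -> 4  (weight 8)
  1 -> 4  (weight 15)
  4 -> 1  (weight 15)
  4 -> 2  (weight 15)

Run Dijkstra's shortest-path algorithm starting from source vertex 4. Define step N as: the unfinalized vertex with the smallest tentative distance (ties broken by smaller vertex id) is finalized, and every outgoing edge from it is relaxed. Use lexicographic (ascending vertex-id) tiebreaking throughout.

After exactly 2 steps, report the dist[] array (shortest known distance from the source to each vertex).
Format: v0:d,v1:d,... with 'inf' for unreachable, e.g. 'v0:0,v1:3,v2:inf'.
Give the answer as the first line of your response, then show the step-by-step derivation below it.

v0:inf,v1:15,v2:15,v3:inf,v4:0

step 1: dist = v0:inf,v1:15,v2:15,v3:inf,v4:0
step 2: dist = v0:inf,v1:15,v2:15,v3:inf,v4:0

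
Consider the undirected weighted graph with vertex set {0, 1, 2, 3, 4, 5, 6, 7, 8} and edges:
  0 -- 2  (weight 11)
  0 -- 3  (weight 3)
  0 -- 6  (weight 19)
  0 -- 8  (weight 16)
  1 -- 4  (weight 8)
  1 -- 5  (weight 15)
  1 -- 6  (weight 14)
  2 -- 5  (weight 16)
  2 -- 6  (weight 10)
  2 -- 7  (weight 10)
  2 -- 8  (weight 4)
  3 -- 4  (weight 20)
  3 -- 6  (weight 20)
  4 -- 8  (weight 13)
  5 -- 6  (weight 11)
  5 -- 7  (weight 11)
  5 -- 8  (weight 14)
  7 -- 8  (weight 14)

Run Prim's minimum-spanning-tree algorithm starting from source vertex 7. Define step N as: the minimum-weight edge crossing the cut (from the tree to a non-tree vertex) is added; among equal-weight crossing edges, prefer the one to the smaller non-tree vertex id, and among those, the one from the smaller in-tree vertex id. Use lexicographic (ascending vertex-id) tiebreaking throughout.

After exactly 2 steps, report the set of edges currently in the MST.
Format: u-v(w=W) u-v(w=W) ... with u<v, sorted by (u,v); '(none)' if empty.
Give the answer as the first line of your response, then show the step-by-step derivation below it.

2-7(w=10) 2-8(w=4)

step 1: add edge 2-7 (w=10); MST = {2-7(w=10)}
step 2: add edge 2-8 (w=4); MST = {2-7(w=10) 2-8(w=4)}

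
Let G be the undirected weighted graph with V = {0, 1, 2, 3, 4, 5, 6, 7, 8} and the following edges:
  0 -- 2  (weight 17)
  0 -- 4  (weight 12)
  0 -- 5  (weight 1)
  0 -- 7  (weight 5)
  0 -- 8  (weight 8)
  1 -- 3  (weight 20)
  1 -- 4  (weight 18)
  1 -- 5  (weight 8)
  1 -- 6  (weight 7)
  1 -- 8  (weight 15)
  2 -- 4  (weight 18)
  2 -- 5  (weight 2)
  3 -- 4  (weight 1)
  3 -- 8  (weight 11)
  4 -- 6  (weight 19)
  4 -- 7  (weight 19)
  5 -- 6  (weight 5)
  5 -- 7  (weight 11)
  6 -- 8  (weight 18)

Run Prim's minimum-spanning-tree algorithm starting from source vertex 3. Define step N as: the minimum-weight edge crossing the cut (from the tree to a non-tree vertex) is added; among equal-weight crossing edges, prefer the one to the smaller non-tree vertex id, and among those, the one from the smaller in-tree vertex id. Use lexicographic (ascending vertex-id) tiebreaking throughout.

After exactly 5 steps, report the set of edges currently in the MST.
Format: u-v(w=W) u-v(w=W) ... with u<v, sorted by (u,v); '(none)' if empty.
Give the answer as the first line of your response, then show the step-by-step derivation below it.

0-5(w=1) 0-8(w=8) 2-5(w=2) 3-4(w=1) 3-8(w=11)

step 1: add edge 3-4 (w=1); MST = {3-4(w=1)}
step 2: add edge 3-8 (w=11); MST = {3-4(w=1) 3-8(w=11)}
step 3: add edge 0-8 (w=8); MST = {0-8(w=8) 3-4(w=1) 3-8(w=11)}
step 4: add edge 0-5 (w=1); MST = {0-5(w=1) 0-8(w=8) 3-4(w=1) 3-8(w=11)}
step 5: add edge 2-5 (w=2); MST = {0-5(w=1) 0-8(w=8) 2-5(w=2) 3-4(w=1) 3-8(w=11)}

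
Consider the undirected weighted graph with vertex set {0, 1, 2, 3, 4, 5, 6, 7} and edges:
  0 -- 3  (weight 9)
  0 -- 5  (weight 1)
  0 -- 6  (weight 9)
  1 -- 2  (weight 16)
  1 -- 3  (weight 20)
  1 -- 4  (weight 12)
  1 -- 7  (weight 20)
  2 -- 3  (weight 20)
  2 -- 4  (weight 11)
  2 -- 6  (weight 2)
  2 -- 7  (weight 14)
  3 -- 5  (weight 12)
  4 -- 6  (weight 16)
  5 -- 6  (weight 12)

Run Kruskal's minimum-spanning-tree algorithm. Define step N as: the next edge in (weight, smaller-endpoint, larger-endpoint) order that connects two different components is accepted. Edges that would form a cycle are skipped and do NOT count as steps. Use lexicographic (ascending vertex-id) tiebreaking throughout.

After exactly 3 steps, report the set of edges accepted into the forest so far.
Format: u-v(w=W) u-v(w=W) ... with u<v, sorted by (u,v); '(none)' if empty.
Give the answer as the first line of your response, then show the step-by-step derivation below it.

0-3(w=9) 0-5(w=1) 2-6(w=2)

step 1: add edge 0-5 (w=1); MST = {0-5(w=1)}
step 2: add edge 2-6 (w=2); MST = {0-5(w=1) 2-6(w=2)}
step 3: add edge 0-3 (w=9); MST = {0-3(w=9) 0-5(w=1) 2-6(w=2)}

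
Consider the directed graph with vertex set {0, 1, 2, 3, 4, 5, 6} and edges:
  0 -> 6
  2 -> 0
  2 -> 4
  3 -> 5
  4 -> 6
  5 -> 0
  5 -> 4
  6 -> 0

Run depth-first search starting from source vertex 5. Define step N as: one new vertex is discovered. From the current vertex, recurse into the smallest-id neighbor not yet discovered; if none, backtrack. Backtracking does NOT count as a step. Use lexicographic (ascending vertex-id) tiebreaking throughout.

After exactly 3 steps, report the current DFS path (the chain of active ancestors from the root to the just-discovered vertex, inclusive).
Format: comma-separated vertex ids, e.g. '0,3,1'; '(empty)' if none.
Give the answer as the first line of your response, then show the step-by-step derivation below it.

5,0,6

step 1: discover 5; path=5; order=5
step 2: discover 0; path=5>0; order=5,0
step 3: discover 6; path=5>0>6; order=5,0,6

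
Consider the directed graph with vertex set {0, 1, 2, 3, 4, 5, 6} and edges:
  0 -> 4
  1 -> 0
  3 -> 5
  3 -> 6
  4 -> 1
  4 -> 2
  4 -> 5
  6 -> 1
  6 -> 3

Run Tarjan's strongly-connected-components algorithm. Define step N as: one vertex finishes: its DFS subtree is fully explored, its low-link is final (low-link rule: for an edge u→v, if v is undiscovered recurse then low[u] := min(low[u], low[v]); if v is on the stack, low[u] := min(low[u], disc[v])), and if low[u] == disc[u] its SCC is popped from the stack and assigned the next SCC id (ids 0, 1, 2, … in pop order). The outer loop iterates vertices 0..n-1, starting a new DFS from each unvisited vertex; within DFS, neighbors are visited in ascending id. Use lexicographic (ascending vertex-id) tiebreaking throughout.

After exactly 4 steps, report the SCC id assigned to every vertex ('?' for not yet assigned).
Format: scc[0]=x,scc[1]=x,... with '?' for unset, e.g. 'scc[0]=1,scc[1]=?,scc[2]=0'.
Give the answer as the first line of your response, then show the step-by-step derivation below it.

scc[0]=?,scc[1]=?,scc[2]=0,scc[3]=?,scc[4]=?,scc[5]=1,scc[6]=?

step 1: low=(low[0]=0,low[1]=0,low[2]=?,low[3]=?,low[4]=1,low[5]=?,low[6]=?); scc=(scc[0]=?,scc[1]=?,scc[2]=?,scc[3]=?,scc[4]=?,scc[5]=?,scc[6]=?)
step 2: low=(low[0]=0,low[1]=0,low[2]=3,low[3]=?,low[4]=0,low[5]=?,low[6]=?); scc=(scc[0]=?,scc[1]=?,scc[2]=0,scc[3]=?,scc[4]=?,scc[5]=?,scc[6]=?)
step 3: low=(low[0]=0,low[1]=0,low[2]=3,low[3]=?,low[4]=0,low[5]=4,low[6]=?); scc=(scc[0]=?,scc[1]=?,scc[2]=0,scc[3]=?,scc[4]=?,scc[5]=1,scc[6]=?)
step 4: low=(low[0]=0,low[1]=0,low[2]=3,low[3]=?,low[4]=0,low[5]=4,low[6]=?); scc=(scc[0]=?,scc[1]=?,scc[2]=0,scc[3]=?,scc[4]=?,scc[5]=1,scc[6]=?)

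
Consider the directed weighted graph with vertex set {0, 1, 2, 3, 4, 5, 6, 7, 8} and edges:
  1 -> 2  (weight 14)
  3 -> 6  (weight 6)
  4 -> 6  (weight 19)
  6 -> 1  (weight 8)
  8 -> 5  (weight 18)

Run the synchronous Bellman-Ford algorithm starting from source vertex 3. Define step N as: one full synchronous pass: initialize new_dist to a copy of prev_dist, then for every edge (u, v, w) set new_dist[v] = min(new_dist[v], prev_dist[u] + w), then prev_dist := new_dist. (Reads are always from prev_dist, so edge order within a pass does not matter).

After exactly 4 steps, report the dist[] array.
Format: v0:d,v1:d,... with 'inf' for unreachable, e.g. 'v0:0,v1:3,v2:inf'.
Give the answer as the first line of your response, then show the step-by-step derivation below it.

v0:inf,v1:14,v2:28,v3:0,v4:inf,v5:inf,v6:6,v7:inf,v8:inf

step 1: dist = v0:inf,v1:inf,v2:inf,v3:0,v4:inf,v5:inf,v6:6,v7:inf,v8:inf
step 2: dist = v0:inf,v1:14,v2:inf,v3:0,v4:inf,v5:inf,v6:6,v7:inf,v8:inf
step 3: dist = v0:inf,v1:14,v2:28,v3:0,v4:inf,v5:inf,v6:6,v7:inf,v8:inf
step 4: dist = v0:inf,v1:14,v2:28,v3:0,v4:inf,v5:inf,v6:6,v7:inf,v8:inf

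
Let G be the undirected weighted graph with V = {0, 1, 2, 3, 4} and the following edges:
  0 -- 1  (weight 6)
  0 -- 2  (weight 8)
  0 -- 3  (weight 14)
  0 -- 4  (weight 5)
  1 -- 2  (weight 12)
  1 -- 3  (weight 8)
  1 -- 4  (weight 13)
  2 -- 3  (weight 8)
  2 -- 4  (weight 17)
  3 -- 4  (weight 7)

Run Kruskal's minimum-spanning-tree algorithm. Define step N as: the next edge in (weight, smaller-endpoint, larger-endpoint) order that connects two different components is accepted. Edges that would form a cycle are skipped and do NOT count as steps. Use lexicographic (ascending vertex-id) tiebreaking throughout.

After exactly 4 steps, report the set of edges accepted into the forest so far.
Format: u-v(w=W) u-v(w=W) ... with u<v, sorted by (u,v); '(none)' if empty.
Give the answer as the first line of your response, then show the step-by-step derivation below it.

0-1(w=6) 0-2(w=8) 0-4(w=5) 3-4(w=7)

step 1: add edge 0-4 (w=5); MST = {0-4(w=5)}
step 2: add edge 0-1 (w=6); MST = {0-1(w=6) 0-4(w=5)}
step 3: add edge 3-4 (w=7); MST = {0-1(w=6) 0-4(w=5) 3-4(w=7)}
step 4: add edge 0-2 (w=8); MST = {0-1(w=6) 0-2(w=8) 0-4(w=5) 3-4(w=7)}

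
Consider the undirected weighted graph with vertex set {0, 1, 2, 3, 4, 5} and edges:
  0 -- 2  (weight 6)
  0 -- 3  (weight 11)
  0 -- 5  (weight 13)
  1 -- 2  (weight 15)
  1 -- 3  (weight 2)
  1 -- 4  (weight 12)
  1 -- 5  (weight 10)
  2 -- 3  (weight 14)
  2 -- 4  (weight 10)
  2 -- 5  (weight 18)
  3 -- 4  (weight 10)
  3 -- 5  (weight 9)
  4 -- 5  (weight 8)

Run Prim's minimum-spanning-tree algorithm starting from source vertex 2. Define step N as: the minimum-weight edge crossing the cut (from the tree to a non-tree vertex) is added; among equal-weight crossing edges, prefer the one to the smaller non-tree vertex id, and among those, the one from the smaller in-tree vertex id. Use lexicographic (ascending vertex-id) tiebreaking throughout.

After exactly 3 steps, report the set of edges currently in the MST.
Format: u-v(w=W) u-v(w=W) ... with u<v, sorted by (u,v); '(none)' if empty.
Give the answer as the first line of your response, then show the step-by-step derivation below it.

0-2(w=6) 2-4(w=10) 4-5(w=8)

step 1: add edge 0-2 (w=6); MST = {0-2(w=6)}
step 2: add edge 2-4 (w=10); MST = {0-2(w=6) 2-4(w=10)}
step 3: add edge 4-5 (w=8); MST = {0-2(w=6) 2-4(w=10) 4-5(w=8)}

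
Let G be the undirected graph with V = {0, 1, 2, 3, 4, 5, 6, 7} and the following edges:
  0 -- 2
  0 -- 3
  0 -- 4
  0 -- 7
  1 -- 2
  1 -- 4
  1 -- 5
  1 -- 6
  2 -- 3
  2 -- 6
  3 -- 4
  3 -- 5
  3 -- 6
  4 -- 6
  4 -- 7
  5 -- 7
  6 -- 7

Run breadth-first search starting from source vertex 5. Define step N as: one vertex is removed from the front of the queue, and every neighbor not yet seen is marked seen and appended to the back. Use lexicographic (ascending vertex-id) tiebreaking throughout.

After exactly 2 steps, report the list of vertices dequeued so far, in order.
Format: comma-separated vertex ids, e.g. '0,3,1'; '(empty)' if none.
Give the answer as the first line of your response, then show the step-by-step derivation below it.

5,1

step 1: dequeue 5; queue=[1,3,7]; order=5
step 2: dequeue 1; queue=[3,7,2,4,6]; order=5,1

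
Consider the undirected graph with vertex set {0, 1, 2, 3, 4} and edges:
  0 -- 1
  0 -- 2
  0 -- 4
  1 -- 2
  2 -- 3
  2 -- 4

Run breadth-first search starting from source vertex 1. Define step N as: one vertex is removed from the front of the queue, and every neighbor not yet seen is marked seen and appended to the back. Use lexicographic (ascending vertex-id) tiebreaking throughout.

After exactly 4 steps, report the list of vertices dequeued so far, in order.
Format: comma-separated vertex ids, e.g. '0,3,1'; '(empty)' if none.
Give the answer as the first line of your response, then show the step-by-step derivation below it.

1,0,2,4

step 1: dequeue 1; queue=[0,2]; order=1
step 2: dequeue 0; queue=[2,4]; order=1,0
step 3: dequeue 2; queue=[4,3]; order=1,0,2
step 4: dequeue 4; queue=[3]; order=1,0,2,4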